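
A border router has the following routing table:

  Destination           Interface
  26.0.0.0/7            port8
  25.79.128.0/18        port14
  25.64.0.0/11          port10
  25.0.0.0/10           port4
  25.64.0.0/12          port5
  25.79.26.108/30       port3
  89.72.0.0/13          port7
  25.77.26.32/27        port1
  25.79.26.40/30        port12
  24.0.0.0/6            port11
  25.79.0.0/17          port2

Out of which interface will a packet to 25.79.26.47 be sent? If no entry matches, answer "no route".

Routes whose prefix contains 25.79.26.47:
  24.0.0.0/6 (24.0.0.0 - 27.255.255.255) -> port11
  25.64.0.0/11 (25.64.0.0 - 25.95.255.255) -> port10
  25.64.0.0/12 (25.64.0.0 - 25.79.255.255) -> port5
  25.79.0.0/17 (25.79.0.0 - 25.79.127.255) -> port2
More-specific entries that do NOT match:
  25.79.26.108/30 (25.79.26.108 - 25.79.26.111) does not contain 25.79.26.47
  25.79.26.40/30 (25.79.26.40 - 25.79.26.43) does not contain 25.79.26.47
  25.77.26.32/27 (25.77.26.32 - 25.77.26.63) does not contain 25.79.26.47
  25.79.128.0/18 (25.79.128.0 - 25.79.191.255) does not contain 25.79.26.47
Longest matching prefix is /17 -> interface port2.

port2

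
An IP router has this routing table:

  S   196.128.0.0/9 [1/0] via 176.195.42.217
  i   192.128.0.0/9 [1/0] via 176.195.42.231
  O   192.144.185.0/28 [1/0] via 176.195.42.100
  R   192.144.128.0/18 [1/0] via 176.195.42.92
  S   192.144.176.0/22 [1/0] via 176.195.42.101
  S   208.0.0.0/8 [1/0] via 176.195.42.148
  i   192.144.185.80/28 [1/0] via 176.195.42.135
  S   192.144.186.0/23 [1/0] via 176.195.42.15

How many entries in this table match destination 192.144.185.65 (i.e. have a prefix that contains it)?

2

Prefixes containing 192.144.185.65:
  192.128.0.0/9 (192.128.0.0 - 192.255.255.255)
  192.144.128.0/18 (192.144.128.0 - 192.144.191.255)
Total matching entries: 2.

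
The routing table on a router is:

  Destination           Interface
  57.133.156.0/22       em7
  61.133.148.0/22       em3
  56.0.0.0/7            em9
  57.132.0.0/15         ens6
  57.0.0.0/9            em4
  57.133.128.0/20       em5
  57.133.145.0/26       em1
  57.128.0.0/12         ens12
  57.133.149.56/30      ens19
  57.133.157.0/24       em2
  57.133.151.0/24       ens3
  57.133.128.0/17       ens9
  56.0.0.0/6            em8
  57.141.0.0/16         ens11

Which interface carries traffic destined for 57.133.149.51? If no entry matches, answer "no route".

ens9

Routes whose prefix contains 57.133.149.51:
  56.0.0.0/6 (56.0.0.0 - 59.255.255.255) -> em8
  56.0.0.0/7 (56.0.0.0 - 57.255.255.255) -> em9
  57.128.0.0/12 (57.128.0.0 - 57.143.255.255) -> ens12
  57.132.0.0/15 (57.132.0.0 - 57.133.255.255) -> ens6
  57.133.128.0/17 (57.133.128.0 - 57.133.255.255) -> ens9
More-specific entries that do NOT match:
  57.133.149.56/30 (57.133.149.56 - 57.133.149.59) does not contain 57.133.149.51
  57.133.145.0/26 (57.133.145.0 - 57.133.145.63) does not contain 57.133.149.51
  57.133.157.0/24 (57.133.157.0 - 57.133.157.255) does not contain 57.133.149.51
  57.133.151.0/24 (57.133.151.0 - 57.133.151.255) does not contain 57.133.149.51
  57.133.156.0/22 (57.133.156.0 - 57.133.159.255) does not contain 57.133.149.51
  61.133.148.0/22 (61.133.148.0 - 61.133.151.255) does not contain 57.133.149.51
  57.133.128.0/20 (57.133.128.0 - 57.133.143.255) does not contain 57.133.149.51
Longest matching prefix is /17 -> interface ens9.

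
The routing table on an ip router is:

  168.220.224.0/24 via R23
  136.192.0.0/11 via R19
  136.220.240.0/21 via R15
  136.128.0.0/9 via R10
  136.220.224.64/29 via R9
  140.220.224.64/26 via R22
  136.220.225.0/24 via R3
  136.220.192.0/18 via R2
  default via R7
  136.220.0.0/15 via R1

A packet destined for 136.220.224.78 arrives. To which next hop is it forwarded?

R2

Routes whose prefix contains 136.220.224.78:
  0.0.0.0/0 (default, matches everything) -> R7
  136.128.0.0/9 (136.128.0.0 - 136.255.255.255) -> R10
  136.192.0.0/11 (136.192.0.0 - 136.223.255.255) -> R19
  136.220.0.0/15 (136.220.0.0 - 136.221.255.255) -> R1
  136.220.192.0/18 (136.220.192.0 - 136.220.255.255) -> R2
More-specific entries that do NOT match:
  136.220.224.64/29 (136.220.224.64 - 136.220.224.71) does not contain 136.220.224.78
  140.220.224.64/26 (140.220.224.64 - 140.220.224.127) does not contain 136.220.224.78
  168.220.224.0/24 (168.220.224.0 - 168.220.224.255) does not contain 136.220.224.78
  136.220.225.0/24 (136.220.225.0 - 136.220.225.255) does not contain 136.220.224.78
  136.220.240.0/21 (136.220.240.0 - 136.220.247.255) does not contain 136.220.224.78
Longest matching prefix is /18 -> next hop R2.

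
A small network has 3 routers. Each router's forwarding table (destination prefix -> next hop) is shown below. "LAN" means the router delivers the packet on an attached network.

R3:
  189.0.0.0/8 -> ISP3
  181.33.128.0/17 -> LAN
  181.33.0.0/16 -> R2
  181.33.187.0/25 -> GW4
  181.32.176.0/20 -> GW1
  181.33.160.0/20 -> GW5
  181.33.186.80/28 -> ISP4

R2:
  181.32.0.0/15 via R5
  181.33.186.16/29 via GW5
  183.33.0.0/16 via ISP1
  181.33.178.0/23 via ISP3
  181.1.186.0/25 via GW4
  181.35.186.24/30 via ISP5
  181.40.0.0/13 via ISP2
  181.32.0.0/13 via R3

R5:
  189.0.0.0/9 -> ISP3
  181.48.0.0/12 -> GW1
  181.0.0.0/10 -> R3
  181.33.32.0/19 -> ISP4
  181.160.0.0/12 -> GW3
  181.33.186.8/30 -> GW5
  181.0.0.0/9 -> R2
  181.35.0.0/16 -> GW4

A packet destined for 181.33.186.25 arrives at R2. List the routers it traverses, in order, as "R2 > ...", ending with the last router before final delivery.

R2 > R5 > R3

At R2: longest match for 181.33.186.25 is 181.32.0.0/15 -> R5
At R5: longest match for 181.33.186.25 is 181.0.0.0/10 -> R3
At R3: longest match for 181.33.186.25 is 181.33.128.0/17 -> LAN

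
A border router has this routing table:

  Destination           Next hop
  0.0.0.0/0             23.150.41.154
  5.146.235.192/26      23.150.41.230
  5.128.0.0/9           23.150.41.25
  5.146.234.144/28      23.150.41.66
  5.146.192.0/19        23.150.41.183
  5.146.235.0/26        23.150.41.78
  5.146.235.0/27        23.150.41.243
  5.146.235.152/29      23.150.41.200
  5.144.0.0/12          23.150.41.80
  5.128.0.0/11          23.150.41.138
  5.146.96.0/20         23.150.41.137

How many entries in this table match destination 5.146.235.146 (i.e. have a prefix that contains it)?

4

Prefixes containing 5.146.235.146:
  0.0.0.0/0 (default, matches everything)
  5.128.0.0/9 (5.128.0.0 - 5.255.255.255)
  5.128.0.0/11 (5.128.0.0 - 5.159.255.255)
  5.144.0.0/12 (5.144.0.0 - 5.159.255.255)
Total matching entries: 4.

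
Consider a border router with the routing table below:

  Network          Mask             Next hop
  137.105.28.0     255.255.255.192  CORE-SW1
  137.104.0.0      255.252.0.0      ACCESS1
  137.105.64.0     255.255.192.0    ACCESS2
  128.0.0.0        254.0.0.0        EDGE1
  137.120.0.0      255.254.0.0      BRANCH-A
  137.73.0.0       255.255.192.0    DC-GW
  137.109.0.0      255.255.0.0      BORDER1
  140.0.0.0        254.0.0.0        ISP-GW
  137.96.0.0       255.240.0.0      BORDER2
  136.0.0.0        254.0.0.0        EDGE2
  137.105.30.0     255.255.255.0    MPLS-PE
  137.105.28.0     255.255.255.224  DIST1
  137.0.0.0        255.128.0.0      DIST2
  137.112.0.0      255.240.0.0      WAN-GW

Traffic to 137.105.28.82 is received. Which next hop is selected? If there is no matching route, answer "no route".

Routes whose prefix contains 137.105.28.82:
  136.0.0.0/7 (136.0.0.0 - 137.255.255.255) -> EDGE2
  137.0.0.0/9 (137.0.0.0 - 137.127.255.255) -> DIST2
  137.96.0.0/12 (137.96.0.0 - 137.111.255.255) -> BORDER2
  137.104.0.0/14 (137.104.0.0 - 137.107.255.255) -> ACCESS1
More-specific entries that do NOT match:
  137.105.28.0/27 (137.105.28.0 - 137.105.28.31) does not contain 137.105.28.82
  137.105.28.0/26 (137.105.28.0 - 137.105.28.63) does not contain 137.105.28.82
  137.105.30.0/24 (137.105.30.0 - 137.105.30.255) does not contain 137.105.28.82
  137.105.64.0/18 (137.105.64.0 - 137.105.127.255) does not contain 137.105.28.82
  137.73.0.0/18 (137.73.0.0 - 137.73.63.255) does not contain 137.105.28.82
  137.109.0.0/16 (137.109.0.0 - 137.109.255.255) does not contain 137.105.28.82
  137.120.0.0/15 (137.120.0.0 - 137.121.255.255) does not contain 137.105.28.82
Longest matching prefix is /14 -> next hop ACCESS1.

ACCESS1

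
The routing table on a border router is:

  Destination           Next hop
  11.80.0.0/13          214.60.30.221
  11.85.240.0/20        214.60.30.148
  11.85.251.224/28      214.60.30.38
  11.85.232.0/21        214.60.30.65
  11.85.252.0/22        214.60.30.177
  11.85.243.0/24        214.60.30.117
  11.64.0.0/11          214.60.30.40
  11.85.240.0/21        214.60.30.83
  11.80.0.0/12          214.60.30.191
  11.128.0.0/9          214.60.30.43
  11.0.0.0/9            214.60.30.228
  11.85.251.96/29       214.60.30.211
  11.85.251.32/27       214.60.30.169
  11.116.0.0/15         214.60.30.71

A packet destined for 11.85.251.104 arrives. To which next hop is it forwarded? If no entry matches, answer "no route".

214.60.30.148

Routes whose prefix contains 11.85.251.104:
  11.0.0.0/9 (11.0.0.0 - 11.127.255.255) -> 214.60.30.228
  11.64.0.0/11 (11.64.0.0 - 11.95.255.255) -> 214.60.30.40
  11.80.0.0/12 (11.80.0.0 - 11.95.255.255) -> 214.60.30.191
  11.80.0.0/13 (11.80.0.0 - 11.87.255.255) -> 214.60.30.221
  11.85.240.0/20 (11.85.240.0 - 11.85.255.255) -> 214.60.30.148
More-specific entries that do NOT match:
  11.85.251.96/29 (11.85.251.96 - 11.85.251.103) does not contain 11.85.251.104
  11.85.251.224/28 (11.85.251.224 - 11.85.251.239) does not contain 11.85.251.104
  11.85.251.32/27 (11.85.251.32 - 11.85.251.63) does not contain 11.85.251.104
  11.85.243.0/24 (11.85.243.0 - 11.85.243.255) does not contain 11.85.251.104
  11.85.252.0/22 (11.85.252.0 - 11.85.255.255) does not contain 11.85.251.104
  11.85.232.0/21 (11.85.232.0 - 11.85.239.255) does not contain 11.85.251.104
  11.85.240.0/21 (11.85.240.0 - 11.85.247.255) does not contain 11.85.251.104
Longest matching prefix is /20 -> next hop 214.60.30.148.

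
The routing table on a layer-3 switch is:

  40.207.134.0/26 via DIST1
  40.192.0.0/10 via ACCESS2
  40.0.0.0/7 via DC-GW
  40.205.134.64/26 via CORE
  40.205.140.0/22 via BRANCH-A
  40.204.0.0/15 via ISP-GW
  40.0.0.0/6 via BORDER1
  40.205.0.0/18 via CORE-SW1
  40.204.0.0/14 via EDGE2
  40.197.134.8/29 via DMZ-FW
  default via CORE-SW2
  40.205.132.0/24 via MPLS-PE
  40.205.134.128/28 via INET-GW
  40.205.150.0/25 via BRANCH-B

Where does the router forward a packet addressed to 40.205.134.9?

Routes whose prefix contains 40.205.134.9:
  0.0.0.0/0 (default, matches everything) -> CORE-SW2
  40.0.0.0/6 (40.0.0.0 - 43.255.255.255) -> BORDER1
  40.0.0.0/7 (40.0.0.0 - 41.255.255.255) -> DC-GW
  40.192.0.0/10 (40.192.0.0 - 40.255.255.255) -> ACCESS2
  40.204.0.0/14 (40.204.0.0 - 40.207.255.255) -> EDGE2
  40.204.0.0/15 (40.204.0.0 - 40.205.255.255) -> ISP-GW
More-specific entries that do NOT match:
  40.197.134.8/29 (40.197.134.8 - 40.197.134.15) does not contain 40.205.134.9
  40.205.134.128/28 (40.205.134.128 - 40.205.134.143) does not contain 40.205.134.9
  40.207.134.0/26 (40.207.134.0 - 40.207.134.63) does not contain 40.205.134.9
  40.205.134.64/26 (40.205.134.64 - 40.205.134.127) does not contain 40.205.134.9
  40.205.150.0/25 (40.205.150.0 - 40.205.150.127) does not contain 40.205.134.9
  40.205.132.0/24 (40.205.132.0 - 40.205.132.255) does not contain 40.205.134.9
  40.205.140.0/22 (40.205.140.0 - 40.205.143.255) does not contain 40.205.134.9
  40.205.0.0/18 (40.205.0.0 - 40.205.63.255) does not contain 40.205.134.9
Longest matching prefix is /15 -> next hop ISP-GW.

ISP-GW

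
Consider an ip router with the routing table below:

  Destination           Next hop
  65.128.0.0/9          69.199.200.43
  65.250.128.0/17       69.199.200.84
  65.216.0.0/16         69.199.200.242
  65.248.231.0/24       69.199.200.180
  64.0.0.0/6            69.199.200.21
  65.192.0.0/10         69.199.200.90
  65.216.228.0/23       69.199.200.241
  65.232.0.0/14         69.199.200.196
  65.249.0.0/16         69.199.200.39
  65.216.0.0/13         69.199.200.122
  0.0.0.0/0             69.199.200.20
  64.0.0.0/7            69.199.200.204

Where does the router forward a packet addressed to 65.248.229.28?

Routes whose prefix contains 65.248.229.28:
  0.0.0.0/0 (default, matches everything) -> 69.199.200.20
  64.0.0.0/6 (64.0.0.0 - 67.255.255.255) -> 69.199.200.21
  64.0.0.0/7 (64.0.0.0 - 65.255.255.255) -> 69.199.200.204
  65.128.0.0/9 (65.128.0.0 - 65.255.255.255) -> 69.199.200.43
  65.192.0.0/10 (65.192.0.0 - 65.255.255.255) -> 69.199.200.90
More-specific entries that do NOT match:
  65.248.231.0/24 (65.248.231.0 - 65.248.231.255) does not contain 65.248.229.28
  65.216.228.0/23 (65.216.228.0 - 65.216.229.255) does not contain 65.248.229.28
  65.250.128.0/17 (65.250.128.0 - 65.250.255.255) does not contain 65.248.229.28
  65.216.0.0/16 (65.216.0.0 - 65.216.255.255) does not contain 65.248.229.28
  65.249.0.0/16 (65.249.0.0 - 65.249.255.255) does not contain 65.248.229.28
  65.232.0.0/14 (65.232.0.0 - 65.235.255.255) does not contain 65.248.229.28
  65.216.0.0/13 (65.216.0.0 - 65.223.255.255) does not contain 65.248.229.28
Longest matching prefix is /10 -> next hop 69.199.200.90.

69.199.200.90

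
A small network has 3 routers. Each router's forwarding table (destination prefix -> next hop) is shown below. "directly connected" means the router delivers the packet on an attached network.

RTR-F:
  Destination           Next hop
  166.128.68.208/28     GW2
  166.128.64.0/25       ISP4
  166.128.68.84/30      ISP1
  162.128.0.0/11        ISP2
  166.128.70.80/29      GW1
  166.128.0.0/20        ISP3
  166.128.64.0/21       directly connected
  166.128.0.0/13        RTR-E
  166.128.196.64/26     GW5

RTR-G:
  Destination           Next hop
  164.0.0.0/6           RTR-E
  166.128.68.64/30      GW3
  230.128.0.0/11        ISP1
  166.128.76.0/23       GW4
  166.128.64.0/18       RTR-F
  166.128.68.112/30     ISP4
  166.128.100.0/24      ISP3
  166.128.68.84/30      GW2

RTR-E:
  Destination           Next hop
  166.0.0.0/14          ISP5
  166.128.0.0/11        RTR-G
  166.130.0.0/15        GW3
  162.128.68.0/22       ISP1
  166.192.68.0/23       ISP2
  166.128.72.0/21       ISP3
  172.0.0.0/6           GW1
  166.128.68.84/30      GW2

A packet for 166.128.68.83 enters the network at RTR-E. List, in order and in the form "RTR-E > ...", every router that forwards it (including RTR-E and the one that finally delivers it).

RTR-E > RTR-G > RTR-F

At RTR-E: longest match for 166.128.68.83 is 166.128.0.0/11 -> RTR-G
At RTR-G: longest match for 166.128.68.83 is 166.128.64.0/18 -> RTR-F
At RTR-F: longest match for 166.128.68.83 is 166.128.64.0/21 -> directly connected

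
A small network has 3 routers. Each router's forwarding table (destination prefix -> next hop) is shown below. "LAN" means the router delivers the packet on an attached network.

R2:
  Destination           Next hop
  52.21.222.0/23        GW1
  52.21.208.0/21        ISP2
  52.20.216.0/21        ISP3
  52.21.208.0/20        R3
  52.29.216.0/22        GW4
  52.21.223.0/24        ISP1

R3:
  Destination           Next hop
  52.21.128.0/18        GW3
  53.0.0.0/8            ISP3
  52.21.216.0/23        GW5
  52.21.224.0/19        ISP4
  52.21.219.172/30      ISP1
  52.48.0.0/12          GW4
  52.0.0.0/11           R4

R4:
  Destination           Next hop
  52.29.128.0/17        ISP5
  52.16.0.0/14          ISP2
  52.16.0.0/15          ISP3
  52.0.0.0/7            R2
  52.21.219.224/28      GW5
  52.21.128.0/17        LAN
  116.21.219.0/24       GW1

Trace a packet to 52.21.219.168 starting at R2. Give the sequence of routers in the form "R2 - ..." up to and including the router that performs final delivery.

R2 - R3 - R4

At R2: longest match for 52.21.219.168 is 52.21.208.0/20 -> R3
At R3: longest match for 52.21.219.168 is 52.0.0.0/11 -> R4
At R4: longest match for 52.21.219.168 is 52.21.128.0/17 -> LAN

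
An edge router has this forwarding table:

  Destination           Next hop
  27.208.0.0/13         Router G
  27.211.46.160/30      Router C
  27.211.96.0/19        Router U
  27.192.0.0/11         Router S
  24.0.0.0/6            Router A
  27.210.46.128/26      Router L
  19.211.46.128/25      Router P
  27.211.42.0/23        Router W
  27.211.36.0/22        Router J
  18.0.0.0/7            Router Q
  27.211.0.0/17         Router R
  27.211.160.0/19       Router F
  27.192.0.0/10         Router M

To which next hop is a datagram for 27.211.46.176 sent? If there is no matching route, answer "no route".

Routes whose prefix contains 27.211.46.176:
  24.0.0.0/6 (24.0.0.0 - 27.255.255.255) -> Router A
  27.192.0.0/10 (27.192.0.0 - 27.255.255.255) -> Router M
  27.192.0.0/11 (27.192.0.0 - 27.223.255.255) -> Router S
  27.208.0.0/13 (27.208.0.0 - 27.215.255.255) -> Router G
  27.211.0.0/17 (27.211.0.0 - 27.211.127.255) -> Router R
More-specific entries that do NOT match:
  27.211.46.160/30 (27.211.46.160 - 27.211.46.163) does not contain 27.211.46.176
  27.210.46.128/26 (27.210.46.128 - 27.210.46.191) does not contain 27.211.46.176
  19.211.46.128/25 (19.211.46.128 - 19.211.46.255) does not contain 27.211.46.176
  27.211.42.0/23 (27.211.42.0 - 27.211.43.255) does not contain 27.211.46.176
  27.211.36.0/22 (27.211.36.0 - 27.211.39.255) does not contain 27.211.46.176
  27.211.96.0/19 (27.211.96.0 - 27.211.127.255) does not contain 27.211.46.176
  27.211.160.0/19 (27.211.160.0 - 27.211.191.255) does not contain 27.211.46.176
Longest matching prefix is /17 -> next hop Router R.

Router R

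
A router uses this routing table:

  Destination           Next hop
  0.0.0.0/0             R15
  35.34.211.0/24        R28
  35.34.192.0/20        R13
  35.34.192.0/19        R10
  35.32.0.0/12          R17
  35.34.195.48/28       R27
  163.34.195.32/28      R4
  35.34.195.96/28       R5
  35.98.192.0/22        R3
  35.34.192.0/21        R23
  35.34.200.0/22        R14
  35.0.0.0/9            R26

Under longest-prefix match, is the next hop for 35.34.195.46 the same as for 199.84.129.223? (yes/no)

no

35.34.195.46: longest match 35.34.192.0/21 -> R23
199.84.129.223: longest match 0.0.0.0/0 -> R15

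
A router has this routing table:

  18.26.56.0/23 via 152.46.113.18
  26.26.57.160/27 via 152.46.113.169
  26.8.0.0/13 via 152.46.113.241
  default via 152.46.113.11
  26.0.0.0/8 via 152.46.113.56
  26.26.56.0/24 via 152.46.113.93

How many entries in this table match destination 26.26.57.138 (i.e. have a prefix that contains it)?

Prefixes containing 26.26.57.138:
  0.0.0.0/0 (default, matches everything)
  26.0.0.0/8 (26.0.0.0 - 26.255.255.255)
Total matching entries: 2.

2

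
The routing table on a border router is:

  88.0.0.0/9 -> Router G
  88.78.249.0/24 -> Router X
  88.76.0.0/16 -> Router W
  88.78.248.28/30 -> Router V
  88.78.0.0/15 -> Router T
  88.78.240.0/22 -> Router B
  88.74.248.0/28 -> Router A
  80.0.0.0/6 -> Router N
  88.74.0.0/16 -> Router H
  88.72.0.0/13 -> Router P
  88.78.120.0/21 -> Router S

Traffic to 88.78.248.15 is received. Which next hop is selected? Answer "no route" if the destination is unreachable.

Router T

Routes whose prefix contains 88.78.248.15:
  88.0.0.0/9 (88.0.0.0 - 88.127.255.255) -> Router G
  88.72.0.0/13 (88.72.0.0 - 88.79.255.255) -> Router P
  88.78.0.0/15 (88.78.0.0 - 88.79.255.255) -> Router T
More-specific entries that do NOT match:
  88.78.248.28/30 (88.78.248.28 - 88.78.248.31) does not contain 88.78.248.15
  88.74.248.0/28 (88.74.248.0 - 88.74.248.15) does not contain 88.78.248.15
  88.78.249.0/24 (88.78.249.0 - 88.78.249.255) does not contain 88.78.248.15
  88.78.240.0/22 (88.78.240.0 - 88.78.243.255) does not contain 88.78.248.15
  88.78.120.0/21 (88.78.120.0 - 88.78.127.255) does not contain 88.78.248.15
  88.76.0.0/16 (88.76.0.0 - 88.76.255.255) does not contain 88.78.248.15
  88.74.0.0/16 (88.74.0.0 - 88.74.255.255) does not contain 88.78.248.15
Longest matching prefix is /15 -> next hop Router T.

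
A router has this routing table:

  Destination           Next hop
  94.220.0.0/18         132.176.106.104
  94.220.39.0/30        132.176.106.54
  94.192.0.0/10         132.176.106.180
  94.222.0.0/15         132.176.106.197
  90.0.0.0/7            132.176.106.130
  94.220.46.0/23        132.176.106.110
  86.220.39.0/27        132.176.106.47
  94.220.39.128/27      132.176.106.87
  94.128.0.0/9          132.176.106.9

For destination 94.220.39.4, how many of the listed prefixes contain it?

Prefixes containing 94.220.39.4:
  94.128.0.0/9 (94.128.0.0 - 94.255.255.255)
  94.192.0.0/10 (94.192.0.0 - 94.255.255.255)
  94.220.0.0/18 (94.220.0.0 - 94.220.63.255)
Total matching entries: 3.

3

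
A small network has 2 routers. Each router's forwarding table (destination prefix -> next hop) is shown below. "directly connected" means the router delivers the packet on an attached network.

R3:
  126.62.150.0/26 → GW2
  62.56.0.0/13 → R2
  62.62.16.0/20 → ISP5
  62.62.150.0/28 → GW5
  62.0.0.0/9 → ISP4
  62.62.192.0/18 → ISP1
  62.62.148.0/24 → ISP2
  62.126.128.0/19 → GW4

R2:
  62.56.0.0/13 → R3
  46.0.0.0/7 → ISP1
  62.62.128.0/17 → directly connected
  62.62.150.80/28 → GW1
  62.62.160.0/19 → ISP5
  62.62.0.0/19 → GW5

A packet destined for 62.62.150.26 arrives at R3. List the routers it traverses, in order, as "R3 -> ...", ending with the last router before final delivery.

R3 -> R2

At R3: longest match for 62.62.150.26 is 62.56.0.0/13 -> R2
At R2: longest match for 62.62.150.26 is 62.62.128.0/17 -> directly connected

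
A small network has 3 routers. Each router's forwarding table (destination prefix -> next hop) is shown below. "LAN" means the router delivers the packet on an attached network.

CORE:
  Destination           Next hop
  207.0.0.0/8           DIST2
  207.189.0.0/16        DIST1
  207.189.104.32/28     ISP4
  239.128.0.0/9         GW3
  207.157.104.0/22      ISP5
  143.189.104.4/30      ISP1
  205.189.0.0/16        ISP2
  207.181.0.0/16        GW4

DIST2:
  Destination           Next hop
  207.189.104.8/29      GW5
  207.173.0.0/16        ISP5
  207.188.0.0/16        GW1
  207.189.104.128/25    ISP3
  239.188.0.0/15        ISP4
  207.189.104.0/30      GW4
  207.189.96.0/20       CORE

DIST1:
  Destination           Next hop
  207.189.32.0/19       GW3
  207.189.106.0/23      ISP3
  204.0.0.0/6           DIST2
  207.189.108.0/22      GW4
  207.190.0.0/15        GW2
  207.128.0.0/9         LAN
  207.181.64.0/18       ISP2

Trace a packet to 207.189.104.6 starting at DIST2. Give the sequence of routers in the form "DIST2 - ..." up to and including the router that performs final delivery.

At DIST2: longest match for 207.189.104.6 is 207.189.96.0/20 -> CORE
At CORE: longest match for 207.189.104.6 is 207.189.0.0/16 -> DIST1
At DIST1: longest match for 207.189.104.6 is 207.128.0.0/9 -> LAN

DIST2 - CORE - DIST1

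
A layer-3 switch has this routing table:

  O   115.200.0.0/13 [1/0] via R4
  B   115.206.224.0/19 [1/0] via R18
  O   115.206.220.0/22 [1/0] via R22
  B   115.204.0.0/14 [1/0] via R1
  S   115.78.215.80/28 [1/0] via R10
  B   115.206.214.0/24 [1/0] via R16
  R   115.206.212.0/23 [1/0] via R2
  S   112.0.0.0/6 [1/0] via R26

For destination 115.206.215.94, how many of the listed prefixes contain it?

3

Prefixes containing 115.206.215.94:
  112.0.0.0/6 (112.0.0.0 - 115.255.255.255)
  115.200.0.0/13 (115.200.0.0 - 115.207.255.255)
  115.204.0.0/14 (115.204.0.0 - 115.207.255.255)
Total matching entries: 3.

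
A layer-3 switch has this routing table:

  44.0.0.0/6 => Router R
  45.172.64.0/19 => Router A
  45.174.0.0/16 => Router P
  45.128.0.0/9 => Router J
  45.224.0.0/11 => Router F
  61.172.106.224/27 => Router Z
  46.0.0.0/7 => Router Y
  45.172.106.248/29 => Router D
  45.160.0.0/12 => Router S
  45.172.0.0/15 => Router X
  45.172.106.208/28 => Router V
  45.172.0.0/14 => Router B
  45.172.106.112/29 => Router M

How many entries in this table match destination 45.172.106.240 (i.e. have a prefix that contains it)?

Prefixes containing 45.172.106.240:
  44.0.0.0/6 (44.0.0.0 - 47.255.255.255)
  45.128.0.0/9 (45.128.0.0 - 45.255.255.255)
  45.160.0.0/12 (45.160.0.0 - 45.175.255.255)
  45.172.0.0/14 (45.172.0.0 - 45.175.255.255)
  45.172.0.0/15 (45.172.0.0 - 45.173.255.255)
Total matching entries: 5.

5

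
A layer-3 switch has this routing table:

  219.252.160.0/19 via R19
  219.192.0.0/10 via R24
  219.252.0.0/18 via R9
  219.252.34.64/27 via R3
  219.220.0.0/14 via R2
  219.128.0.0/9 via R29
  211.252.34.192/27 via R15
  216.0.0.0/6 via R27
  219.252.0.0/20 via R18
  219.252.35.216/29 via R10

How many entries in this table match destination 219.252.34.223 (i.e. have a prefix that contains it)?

4

Prefixes containing 219.252.34.223:
  216.0.0.0/6 (216.0.0.0 - 219.255.255.255)
  219.128.0.0/9 (219.128.0.0 - 219.255.255.255)
  219.192.0.0/10 (219.192.0.0 - 219.255.255.255)
  219.252.0.0/18 (219.252.0.0 - 219.252.63.255)
Total matching entries: 4.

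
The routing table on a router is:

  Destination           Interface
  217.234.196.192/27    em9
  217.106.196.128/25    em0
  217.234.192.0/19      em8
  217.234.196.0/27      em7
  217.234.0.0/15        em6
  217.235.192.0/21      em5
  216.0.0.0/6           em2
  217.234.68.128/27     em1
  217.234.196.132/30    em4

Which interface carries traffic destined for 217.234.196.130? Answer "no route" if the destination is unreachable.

Routes whose prefix contains 217.234.196.130:
  216.0.0.0/6 (216.0.0.0 - 219.255.255.255) -> em2
  217.234.0.0/15 (217.234.0.0 - 217.235.255.255) -> em6
  217.234.192.0/19 (217.234.192.0 - 217.234.223.255) -> em8
More-specific entries that do NOT match:
  217.234.196.132/30 (217.234.196.132 - 217.234.196.135) does not contain 217.234.196.130
  217.234.196.192/27 (217.234.196.192 - 217.234.196.223) does not contain 217.234.196.130
  217.234.196.0/27 (217.234.196.0 - 217.234.196.31) does not contain 217.234.196.130
  217.234.68.128/27 (217.234.68.128 - 217.234.68.159) does not contain 217.234.196.130
  217.106.196.128/25 (217.106.196.128 - 217.106.196.255) does not contain 217.234.196.130
  217.235.192.0/21 (217.235.192.0 - 217.235.199.255) does not contain 217.234.196.130
Longest matching prefix is /19 -> interface em8.

em8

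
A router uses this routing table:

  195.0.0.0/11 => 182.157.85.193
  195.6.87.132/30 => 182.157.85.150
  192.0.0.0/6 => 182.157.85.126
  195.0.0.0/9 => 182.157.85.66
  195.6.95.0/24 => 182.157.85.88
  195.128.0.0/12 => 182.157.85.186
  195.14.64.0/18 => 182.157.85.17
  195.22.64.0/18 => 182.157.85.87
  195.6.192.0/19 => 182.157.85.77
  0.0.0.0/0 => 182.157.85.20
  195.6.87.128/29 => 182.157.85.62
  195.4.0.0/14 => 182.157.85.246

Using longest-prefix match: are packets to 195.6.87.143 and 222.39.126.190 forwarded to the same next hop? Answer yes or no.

no

195.6.87.143: longest match 195.4.0.0/14 -> 182.157.85.246
222.39.126.190: longest match 0.0.0.0/0 -> 182.157.85.20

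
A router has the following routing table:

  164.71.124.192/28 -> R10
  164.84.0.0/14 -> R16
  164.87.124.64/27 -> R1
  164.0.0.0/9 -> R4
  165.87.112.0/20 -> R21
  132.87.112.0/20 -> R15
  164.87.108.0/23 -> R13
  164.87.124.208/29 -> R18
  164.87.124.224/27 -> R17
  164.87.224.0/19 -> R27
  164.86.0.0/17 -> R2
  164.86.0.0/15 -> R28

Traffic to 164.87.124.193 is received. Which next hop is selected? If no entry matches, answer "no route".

R28

Routes whose prefix contains 164.87.124.193:
  164.0.0.0/9 (164.0.0.0 - 164.127.255.255) -> R4
  164.84.0.0/14 (164.84.0.0 - 164.87.255.255) -> R16
  164.86.0.0/15 (164.86.0.0 - 164.87.255.255) -> R28
More-specific entries that do NOT match:
  164.87.124.208/29 (164.87.124.208 - 164.87.124.215) does not contain 164.87.124.193
  164.71.124.192/28 (164.71.124.192 - 164.71.124.207) does not contain 164.87.124.193
  164.87.124.64/27 (164.87.124.64 - 164.87.124.95) does not contain 164.87.124.193
  164.87.124.224/27 (164.87.124.224 - 164.87.124.255) does not contain 164.87.124.193
  164.87.108.0/23 (164.87.108.0 - 164.87.109.255) does not contain 164.87.124.193
  165.87.112.0/20 (165.87.112.0 - 165.87.127.255) does not contain 164.87.124.193
  132.87.112.0/20 (132.87.112.0 - 132.87.127.255) does not contain 164.87.124.193
  164.87.224.0/19 (164.87.224.0 - 164.87.255.255) does not contain 164.87.124.193
  164.86.0.0/17 (164.86.0.0 - 164.86.127.255) does not contain 164.87.124.193
Longest matching prefix is /15 -> next hop R28.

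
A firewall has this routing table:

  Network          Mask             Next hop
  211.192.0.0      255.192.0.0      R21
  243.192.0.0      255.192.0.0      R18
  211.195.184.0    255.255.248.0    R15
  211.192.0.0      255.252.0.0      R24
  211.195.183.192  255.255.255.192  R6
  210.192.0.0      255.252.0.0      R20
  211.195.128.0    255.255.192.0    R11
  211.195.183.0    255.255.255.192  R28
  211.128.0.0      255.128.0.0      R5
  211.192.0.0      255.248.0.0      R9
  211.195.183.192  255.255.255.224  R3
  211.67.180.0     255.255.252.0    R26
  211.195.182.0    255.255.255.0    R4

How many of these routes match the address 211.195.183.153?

5

Prefixes containing 211.195.183.153:
  211.128.0.0/9 (211.128.0.0 - 211.255.255.255)
  211.192.0.0/10 (211.192.0.0 - 211.255.255.255)
  211.192.0.0/13 (211.192.0.0 - 211.199.255.255)
  211.192.0.0/14 (211.192.0.0 - 211.195.255.255)
  211.195.128.0/18 (211.195.128.0 - 211.195.191.255)
Total matching entries: 5.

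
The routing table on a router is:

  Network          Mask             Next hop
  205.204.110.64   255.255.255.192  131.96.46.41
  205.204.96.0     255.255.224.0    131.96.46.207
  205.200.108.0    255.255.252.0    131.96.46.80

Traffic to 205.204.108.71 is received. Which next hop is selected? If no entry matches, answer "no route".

131.96.46.207

Routes whose prefix contains 205.204.108.71:
  205.204.96.0/19 (205.204.96.0 - 205.204.127.255) -> 131.96.46.207
More-specific entries that do NOT match:
  205.204.110.64/26 (205.204.110.64 - 205.204.110.127) does not contain 205.204.108.71
  205.200.108.0/22 (205.200.108.0 - 205.200.111.255) does not contain 205.204.108.71
Longest matching prefix is /19 -> next hop 131.96.46.207.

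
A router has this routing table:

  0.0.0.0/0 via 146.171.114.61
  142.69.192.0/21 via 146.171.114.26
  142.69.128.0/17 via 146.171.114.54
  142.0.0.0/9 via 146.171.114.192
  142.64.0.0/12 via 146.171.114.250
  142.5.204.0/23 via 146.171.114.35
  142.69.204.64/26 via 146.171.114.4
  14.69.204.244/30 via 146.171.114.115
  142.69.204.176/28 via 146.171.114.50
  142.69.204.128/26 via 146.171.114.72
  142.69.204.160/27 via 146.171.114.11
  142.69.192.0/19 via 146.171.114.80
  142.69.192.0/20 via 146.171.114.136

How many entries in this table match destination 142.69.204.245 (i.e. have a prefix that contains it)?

Prefixes containing 142.69.204.245:
  0.0.0.0/0 (default, matches everything)
  142.0.0.0/9 (142.0.0.0 - 142.127.255.255)
  142.64.0.0/12 (142.64.0.0 - 142.79.255.255)
  142.69.128.0/17 (142.69.128.0 - 142.69.255.255)
  142.69.192.0/19 (142.69.192.0 - 142.69.223.255)
  142.69.192.0/20 (142.69.192.0 - 142.69.207.255)
Total matching entries: 6.

6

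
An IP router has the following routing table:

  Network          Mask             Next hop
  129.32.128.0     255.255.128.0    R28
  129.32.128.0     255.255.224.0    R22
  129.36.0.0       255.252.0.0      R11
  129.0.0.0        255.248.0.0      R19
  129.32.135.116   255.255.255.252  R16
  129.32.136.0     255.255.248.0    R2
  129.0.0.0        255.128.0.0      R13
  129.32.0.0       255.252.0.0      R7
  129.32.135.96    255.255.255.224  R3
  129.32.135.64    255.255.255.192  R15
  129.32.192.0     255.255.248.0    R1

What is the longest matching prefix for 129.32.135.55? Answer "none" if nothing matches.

129.32.128.0/19

Entries matching 129.32.135.55:
  129.0.0.0/9 (129.0.0.0 - 129.127.255.255)
  129.32.0.0/14 (129.32.0.0 - 129.35.255.255)
  129.32.128.0/17 (129.32.128.0 - 129.32.255.255)
  129.32.128.0/19 (129.32.128.0 - 129.32.159.255)
Most specific is 129.32.128.0/19.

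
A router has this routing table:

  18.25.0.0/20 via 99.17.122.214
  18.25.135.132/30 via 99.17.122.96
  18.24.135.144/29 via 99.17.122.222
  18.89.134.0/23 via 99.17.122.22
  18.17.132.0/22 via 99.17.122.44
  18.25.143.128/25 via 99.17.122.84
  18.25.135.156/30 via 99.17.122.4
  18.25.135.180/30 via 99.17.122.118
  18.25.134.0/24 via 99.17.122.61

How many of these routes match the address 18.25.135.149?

No listed prefix contains 18.25.135.149.
Total matching entries: 0.

0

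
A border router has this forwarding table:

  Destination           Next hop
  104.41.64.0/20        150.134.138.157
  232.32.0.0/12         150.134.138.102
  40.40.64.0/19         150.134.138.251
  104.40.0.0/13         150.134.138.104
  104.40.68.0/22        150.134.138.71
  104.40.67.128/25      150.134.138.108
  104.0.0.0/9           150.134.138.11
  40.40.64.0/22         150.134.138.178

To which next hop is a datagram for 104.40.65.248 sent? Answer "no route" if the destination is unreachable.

150.134.138.104

Routes whose prefix contains 104.40.65.248:
  104.0.0.0/9 (104.0.0.0 - 104.127.255.255) -> 150.134.138.11
  104.40.0.0/13 (104.40.0.0 - 104.47.255.255) -> 150.134.138.104
More-specific entries that do NOT match:
  104.40.67.128/25 (104.40.67.128 - 104.40.67.255) does not contain 104.40.65.248
  104.40.68.0/22 (104.40.68.0 - 104.40.71.255) does not contain 104.40.65.248
  40.40.64.0/22 (40.40.64.0 - 40.40.67.255) does not contain 104.40.65.248
  104.41.64.0/20 (104.41.64.0 - 104.41.79.255) does not contain 104.40.65.248
  40.40.64.0/19 (40.40.64.0 - 40.40.95.255) does not contain 104.40.65.248
Longest matching prefix is /13 -> next hop 150.134.138.104.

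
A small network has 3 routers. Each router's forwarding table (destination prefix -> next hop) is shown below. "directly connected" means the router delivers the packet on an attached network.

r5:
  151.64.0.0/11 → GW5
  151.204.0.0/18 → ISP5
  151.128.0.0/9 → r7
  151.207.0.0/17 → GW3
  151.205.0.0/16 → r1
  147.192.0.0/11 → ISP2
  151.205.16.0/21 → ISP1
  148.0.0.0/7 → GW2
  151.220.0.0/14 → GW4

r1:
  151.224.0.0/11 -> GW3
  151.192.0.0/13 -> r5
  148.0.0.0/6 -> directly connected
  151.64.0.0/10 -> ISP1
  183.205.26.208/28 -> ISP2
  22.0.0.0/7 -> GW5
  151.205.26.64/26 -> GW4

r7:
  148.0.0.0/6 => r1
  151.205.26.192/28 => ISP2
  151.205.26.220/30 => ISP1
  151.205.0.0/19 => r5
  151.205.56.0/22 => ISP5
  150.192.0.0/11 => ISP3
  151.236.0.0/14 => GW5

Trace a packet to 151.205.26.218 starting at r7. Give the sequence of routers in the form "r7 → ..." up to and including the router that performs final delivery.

At r7: longest match for 151.205.26.218 is 151.205.0.0/19 -> r5
At r5: longest match for 151.205.26.218 is 151.205.0.0/16 -> r1
At r1: longest match for 151.205.26.218 is 148.0.0.0/6 -> directly connected

r7 → r5 → r1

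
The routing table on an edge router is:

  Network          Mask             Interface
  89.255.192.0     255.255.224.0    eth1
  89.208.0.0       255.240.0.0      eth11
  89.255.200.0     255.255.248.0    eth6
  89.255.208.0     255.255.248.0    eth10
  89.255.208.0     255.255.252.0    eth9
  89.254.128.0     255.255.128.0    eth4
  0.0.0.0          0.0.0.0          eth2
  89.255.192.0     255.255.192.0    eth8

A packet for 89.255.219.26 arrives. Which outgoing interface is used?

eth1

Routes whose prefix contains 89.255.219.26:
  0.0.0.0/0 (default, matches everything) -> eth2
  89.255.192.0/18 (89.255.192.0 - 89.255.255.255) -> eth8
  89.255.192.0/19 (89.255.192.0 - 89.255.223.255) -> eth1
More-specific entries that do NOT match:
  89.255.208.0/22 (89.255.208.0 - 89.255.211.255) does not contain 89.255.219.26
  89.255.200.0/21 (89.255.200.0 - 89.255.207.255) does not contain 89.255.219.26
  89.255.208.0/21 (89.255.208.0 - 89.255.215.255) does not contain 89.255.219.26
Longest matching prefix is /19 -> interface eth1.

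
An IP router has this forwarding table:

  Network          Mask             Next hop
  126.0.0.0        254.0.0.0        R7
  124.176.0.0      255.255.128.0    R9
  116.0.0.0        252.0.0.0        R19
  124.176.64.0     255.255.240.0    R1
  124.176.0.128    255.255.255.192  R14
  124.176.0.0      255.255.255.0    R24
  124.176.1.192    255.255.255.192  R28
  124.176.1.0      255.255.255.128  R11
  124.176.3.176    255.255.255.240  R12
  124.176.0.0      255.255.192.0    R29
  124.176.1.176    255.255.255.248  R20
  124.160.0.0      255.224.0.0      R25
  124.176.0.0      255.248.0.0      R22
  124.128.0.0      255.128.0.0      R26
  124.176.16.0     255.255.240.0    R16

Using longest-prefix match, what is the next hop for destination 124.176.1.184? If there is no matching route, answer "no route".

Routes whose prefix contains 124.176.1.184:
  124.128.0.0/9 (124.128.0.0 - 124.255.255.255) -> R26
  124.160.0.0/11 (124.160.0.0 - 124.191.255.255) -> R25
  124.176.0.0/13 (124.176.0.0 - 124.183.255.255) -> R22
  124.176.0.0/17 (124.176.0.0 - 124.176.127.255) -> R9
  124.176.0.0/18 (124.176.0.0 - 124.176.63.255) -> R29
More-specific entries that do NOT match:
  124.176.1.176/29 (124.176.1.176 - 124.176.1.183) does not contain 124.176.1.184
  124.176.3.176/28 (124.176.3.176 - 124.176.3.191) does not contain 124.176.1.184
  124.176.0.128/26 (124.176.0.128 - 124.176.0.191) does not contain 124.176.1.184
  124.176.1.192/26 (124.176.1.192 - 124.176.1.255) does not contain 124.176.1.184
  124.176.1.0/25 (124.176.1.0 - 124.176.1.127) does not contain 124.176.1.184
  124.176.0.0/24 (124.176.0.0 - 124.176.0.255) does not contain 124.176.1.184
  124.176.64.0/20 (124.176.64.0 - 124.176.79.255) does not contain 124.176.1.184
  124.176.16.0/20 (124.176.16.0 - 124.176.31.255) does not contain 124.176.1.184
Longest matching prefix is /18 -> next hop R29.

R29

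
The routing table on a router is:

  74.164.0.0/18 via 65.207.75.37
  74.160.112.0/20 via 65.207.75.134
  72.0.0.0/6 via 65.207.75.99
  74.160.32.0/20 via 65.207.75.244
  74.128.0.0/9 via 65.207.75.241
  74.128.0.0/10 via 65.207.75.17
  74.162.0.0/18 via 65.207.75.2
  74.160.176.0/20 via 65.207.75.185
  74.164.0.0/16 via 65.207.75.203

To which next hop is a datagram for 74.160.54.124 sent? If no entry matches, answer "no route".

Routes whose prefix contains 74.160.54.124:
  72.0.0.0/6 (72.0.0.0 - 75.255.255.255) -> 65.207.75.99
  74.128.0.0/9 (74.128.0.0 - 74.255.255.255) -> 65.207.75.241
  74.128.0.0/10 (74.128.0.0 - 74.191.255.255) -> 65.207.75.17
More-specific entries that do NOT match:
  74.160.112.0/20 (74.160.112.0 - 74.160.127.255) does not contain 74.160.54.124
  74.160.32.0/20 (74.160.32.0 - 74.160.47.255) does not contain 74.160.54.124
  74.160.176.0/20 (74.160.176.0 - 74.160.191.255) does not contain 74.160.54.124
  74.164.0.0/18 (74.164.0.0 - 74.164.63.255) does not contain 74.160.54.124
  74.162.0.0/18 (74.162.0.0 - 74.162.63.255) does not contain 74.160.54.124
  74.164.0.0/16 (74.164.0.0 - 74.164.255.255) does not contain 74.160.54.124
Longest matching prefix is /10 -> next hop 65.207.75.17.

65.207.75.17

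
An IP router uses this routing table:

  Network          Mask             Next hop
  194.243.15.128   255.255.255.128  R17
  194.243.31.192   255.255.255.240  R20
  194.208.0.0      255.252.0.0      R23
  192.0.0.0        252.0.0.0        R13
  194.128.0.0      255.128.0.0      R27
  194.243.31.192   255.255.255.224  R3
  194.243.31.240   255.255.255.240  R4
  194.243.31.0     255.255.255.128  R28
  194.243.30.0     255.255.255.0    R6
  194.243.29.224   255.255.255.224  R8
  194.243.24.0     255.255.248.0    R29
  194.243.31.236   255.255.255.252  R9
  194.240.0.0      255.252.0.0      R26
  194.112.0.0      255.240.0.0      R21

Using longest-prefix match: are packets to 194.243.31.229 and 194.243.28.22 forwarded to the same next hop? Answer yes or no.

194.243.31.229: longest match 194.243.24.0/21 -> R29
194.243.28.22: longest match 194.243.24.0/21 -> R29

yes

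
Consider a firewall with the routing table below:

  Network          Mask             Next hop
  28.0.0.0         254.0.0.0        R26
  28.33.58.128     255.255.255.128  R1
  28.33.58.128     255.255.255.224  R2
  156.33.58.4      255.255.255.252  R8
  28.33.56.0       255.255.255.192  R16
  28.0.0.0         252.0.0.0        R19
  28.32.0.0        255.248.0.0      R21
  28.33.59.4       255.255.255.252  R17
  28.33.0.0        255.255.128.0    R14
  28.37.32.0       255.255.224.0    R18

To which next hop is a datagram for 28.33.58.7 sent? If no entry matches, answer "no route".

R14

Routes whose prefix contains 28.33.58.7:
  28.0.0.0/6 (28.0.0.0 - 31.255.255.255) -> R19
  28.0.0.0/7 (28.0.0.0 - 29.255.255.255) -> R26
  28.32.0.0/13 (28.32.0.0 - 28.39.255.255) -> R21
  28.33.0.0/17 (28.33.0.0 - 28.33.127.255) -> R14
More-specific entries that do NOT match:
  156.33.58.4/30 (156.33.58.4 - 156.33.58.7) does not contain 28.33.58.7
  28.33.59.4/30 (28.33.59.4 - 28.33.59.7) does not contain 28.33.58.7
  28.33.58.128/27 (28.33.58.128 - 28.33.58.159) does not contain 28.33.58.7
  28.33.56.0/26 (28.33.56.0 - 28.33.56.63) does not contain 28.33.58.7
  28.33.58.128/25 (28.33.58.128 - 28.33.58.255) does not contain 28.33.58.7
  28.37.32.0/19 (28.37.32.0 - 28.37.63.255) does not contain 28.33.58.7
Longest matching prefix is /17 -> next hop R14.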